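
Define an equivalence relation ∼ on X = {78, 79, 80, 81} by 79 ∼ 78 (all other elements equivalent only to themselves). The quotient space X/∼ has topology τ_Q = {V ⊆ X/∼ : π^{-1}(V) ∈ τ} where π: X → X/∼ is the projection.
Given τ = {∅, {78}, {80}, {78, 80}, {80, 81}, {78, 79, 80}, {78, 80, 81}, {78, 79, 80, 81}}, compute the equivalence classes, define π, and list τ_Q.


X/∼ = {[78=79], [80], [81]}; |τ_Q| = 5.

Equivalence classes: [78=79], [80], [81].
Quotient map π: X → X/∼ sends 78 ↦ [78=79], 79 ↦ [78=79], 80 ↦ [80], 81 ↦ [81].
For each subset V ⊆ X/∼, compute π^{-1}(V) ⊆ X and check whether π^{-1}(V) ∈ τ. V is open in τ_Q iff π^{-1}(V) ∈ τ.
  V = {}: π^{-1}(V) = ∅ ∈ τ ✓.
  V = {[78=79]}: π^{-1}(V) = {78, 79} ∉ τ ✗.
  V = {[80]}: π^{-1}(V) = {80} ∈ τ ✓.
  V = {[78=79], [80]}: π^{-1}(V) = {78, 79, 80} ∈ τ ✓.
  V = {[81]}: π^{-1}(V) = {81} ∉ τ ✗.
  V = {[78=79], [81]}: π^{-1}(V) = {78, 79, 81} ∉ τ ✗.
  V = {[80], [81]}: π^{-1}(V) = {80, 81} ∈ τ ✓.
  V = {[78=79], [80], [81]}: π^{-1}(V) = {78, 79, 80, 81} ∈ τ ✓.
Open sets in the quotient: τ_Q = {{}, {[80]}, {[78=79], [80]}, {[80], [81]}, {[78=79], [80], [81]}} (5 elements).


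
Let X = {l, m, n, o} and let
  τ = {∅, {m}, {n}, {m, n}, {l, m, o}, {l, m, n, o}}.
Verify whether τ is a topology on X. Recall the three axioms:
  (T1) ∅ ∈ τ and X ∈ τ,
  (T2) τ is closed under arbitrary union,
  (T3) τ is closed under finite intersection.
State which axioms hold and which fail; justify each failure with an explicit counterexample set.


τ IS a topology on X.

Axiom (T1): ∅ ∈ τ? Yes; X ∈ τ? Yes.
Axiom (T2/T3): check pairwise unions and intersections of members of τ.
All pairwise intersections and unions checked — each lies in τ. Therefore τ satisfies (T1), (T2), (T3): it IS a topology on X.


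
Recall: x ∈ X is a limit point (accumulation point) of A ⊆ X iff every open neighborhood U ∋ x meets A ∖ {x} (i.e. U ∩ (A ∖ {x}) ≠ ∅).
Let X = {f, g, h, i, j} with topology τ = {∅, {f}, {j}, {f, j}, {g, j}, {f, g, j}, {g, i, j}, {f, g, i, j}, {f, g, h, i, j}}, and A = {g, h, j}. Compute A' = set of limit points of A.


A' = {g, h, i}

For each x ∈ X, list the open sets U ∈ τ with x ∈ U, then check whether U ∩ (A ∖ {x}) ≠ ∅ for every such U.
  x = f: open {f} ∋ x has {f} ∩ (A ∖ {f}) = ∅, so x is NOT a limit point.
  x = g: opens ∋ x are {g, j}, {f, g, j}, {g, i, j}, {f, g, i, j}, {f, g, h, i, j}; each meets A ∖ {g}, so x IS a limit point.
  x = h: opens ∋ x are {f, g, h, i, j}; each meets A ∖ {h}, so x IS a limit point.
  x = i: opens ∋ x are {g, i, j}, {f, g, i, j}, {f, g, h, i, j}; each meets A ∖ {i}, so x IS a limit point.
  x = j: open {j} ∋ x has {j} ∩ (A ∖ {j}) = ∅, so x is NOT a limit point.
Collecting: A' = {g, h, i}.


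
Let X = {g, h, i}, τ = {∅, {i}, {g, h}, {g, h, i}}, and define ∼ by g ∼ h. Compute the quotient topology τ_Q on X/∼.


X/∼ = {[g=h], [i]}; |τ_Q| = 4.

Equivalence classes: [g=h], [i].
Quotient map π: X → X/∼ sends g ↦ [g=h], h ↦ [g=h], i ↦ [i].
For each subset V ⊆ X/∼, compute π^{-1}(V) ⊆ X and check whether π^{-1}(V) ∈ τ. V is open in τ_Q iff π^{-1}(V) ∈ τ.
  V = {}: π^{-1}(V) = ∅ ∈ τ ✓.
  V = {[g=h]}: π^{-1}(V) = {g, h} ∈ τ ✓.
  V = {[i]}: π^{-1}(V) = {i} ∈ τ ✓.
  V = {[g=h], [i]}: π^{-1}(V) = {g, h, i} ∈ τ ✓.
Open sets in the quotient: τ_Q = {{}, {[g=h]}, {[i]}, {[g=h], [i]}} (4 elements).


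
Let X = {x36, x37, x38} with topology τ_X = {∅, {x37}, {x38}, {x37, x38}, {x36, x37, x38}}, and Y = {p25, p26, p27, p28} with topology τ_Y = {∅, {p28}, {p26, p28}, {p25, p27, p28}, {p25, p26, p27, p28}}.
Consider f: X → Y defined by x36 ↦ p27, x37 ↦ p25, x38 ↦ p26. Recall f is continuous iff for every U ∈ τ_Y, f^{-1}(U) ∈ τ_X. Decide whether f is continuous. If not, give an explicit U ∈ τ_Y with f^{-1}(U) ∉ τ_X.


f is NOT continuous.

Compute f^{-1}(U) for each U ∈ τ_Y:
  U = ∅: f^{-1}(U) = ∅ ∈ τ_X ✓.
  U = {p28}: f^{-1}(U) = ∅ ∈ τ_X ✓.
  U = {p26, p28}: f^{-1}(U) = {x38} ∈ τ_X ✓.
  U = {p25, p27, p28}: f^{-1}(U) = {x36, x37} ∉ τ_X ✗.
  U = {p25, p26, p27, p28}: f^{-1}(U) = {x36, x37, x38} ∈ τ_X ✓.
Found U = {p25, p27, p28} with f^{-1}(U) = {x36, x37} not in τ_X. Therefore f is NOT continuous.


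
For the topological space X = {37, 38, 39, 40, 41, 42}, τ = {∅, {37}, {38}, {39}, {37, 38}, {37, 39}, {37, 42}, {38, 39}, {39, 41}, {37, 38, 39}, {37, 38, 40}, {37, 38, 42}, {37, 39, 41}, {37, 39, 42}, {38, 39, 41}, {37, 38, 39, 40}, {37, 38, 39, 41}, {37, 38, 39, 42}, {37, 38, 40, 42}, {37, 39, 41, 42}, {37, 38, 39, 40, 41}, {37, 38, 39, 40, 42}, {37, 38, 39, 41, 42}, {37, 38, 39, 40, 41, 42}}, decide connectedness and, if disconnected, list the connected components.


(X, τ) is disconnected; components = [{39, 41}, {37, 38, 40, 42}].

Find clopen sets (U ∈ τ with X ∖ U ∈ τ):
  U = ∅, X ∖ U = {37, 38, 39, 40, 41, 42} — both open, so U is clopen.
  U = {39, 41}, X ∖ U = {37, 38, 40, 42} — both open, so U is clopen.
  U = {37, 38, 40, 42}, X ∖ U = {39, 41} — both open, so U is clopen.
  U = {37, 38, 39, 40, 41, 42}, X ∖ U = ∅ — both open, so U is clopen.
Nontrivial clopen(s) exist: e.g. {37, 38, 40, 42}. So (X, τ) is disconnected.
Compute connected components by grouping points that agree on all clopens:
  component: {39, 41}
  component: {37, 38, 40, 42}


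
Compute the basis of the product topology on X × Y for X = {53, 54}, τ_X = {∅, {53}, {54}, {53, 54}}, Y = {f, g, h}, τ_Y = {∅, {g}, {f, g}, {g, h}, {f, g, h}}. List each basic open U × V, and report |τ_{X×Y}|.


Basis B = {∅ × ∅, {53} × {g}, {54} × {g}, {53} × {f, g}, {53} × {g, h}, {53, 54} × {g}, {54} × {f, g}, {54} × {g, h}, {53} × {f, g, h}, {54} × {f, g, h}, {53, 54} × {f, g}, {53, 54} × {g, h}, {53, 54} × {f, g, h}}; |τ_{X×Y}| = 25.

Enumerate products U × V with U ∈ τ_X, V ∈ τ_Y (deduplicated):
  ∅ × ∅ = {} (∅)
  {53} × {g} = {(53,g)}
  {54} × {g} = {(54,g)}
  {53} × {f, g} = {(53,f), (53,g)}
  {53} × {g, h} = {(53,g), (53,h)}
  {53, 54} × {g} = {(53,g), (54,g)}
  {54} × {f, g} = {(54,f), (54,g)}
  {54} × {g, h} = {(54,g), (54,h)}
  {53} × {f, g, h} = {(53,f), (53,g), (53,h)}
  {54} × {f, g, h} = {(54,f), (54,g), (54,h)}
  {53, 54} × {f, g} = {(53,f), (53,g), (54,f), (54,g)}
  {53, 54} × {g, h} = {(53,g), (53,h), (54,g), (54,h)}
  {53, 54} × {f, g, h} = {(53,f), (53,g), (53,h), (54,f), (54,g), (54,h)}
These 13 distinct sets form the basis B.
Close under arbitrary unions to get τ_{X×Y}; counting gives |τ_{X×Y}| = 25.


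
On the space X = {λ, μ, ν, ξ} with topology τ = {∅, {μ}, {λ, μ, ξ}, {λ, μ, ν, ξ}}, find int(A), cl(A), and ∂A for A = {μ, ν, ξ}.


int(A) = {μ}, cl(A) = {λ, μ, ν, ξ}, ∂A = {λ, ν, ξ}.

Closed sets in (X, τ) are complements of opens:
  closed(X, τ) = {∅, {ν}, {λ, ν, ξ}, {λ, μ, ν, ξ}}.
int(A) = ⋃ {U ∈ τ : U ⊆ A}. Opens contained in A: ∅, {μ}.
Taking the union of these: int(A) = {μ}.
cl(A) = ⋂ {C closed : A ⊆ C}. Closed sets containing A: {λ, μ, ν, ξ}.
Intersecting these: cl(A) = {λ, μ, ν, ξ}.
∂A = cl(A) ∖ int(A) = {λ, μ, ν, ξ} ∖ {μ} = {λ, ν, ξ}.


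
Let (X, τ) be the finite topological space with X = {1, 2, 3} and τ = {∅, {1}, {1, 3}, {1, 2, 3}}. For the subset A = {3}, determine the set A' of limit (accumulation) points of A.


A' = {2}

For each x ∈ X, list the open sets U ∈ τ with x ∈ U, then check whether U ∩ (A ∖ {x}) ≠ ∅ for every such U.
  x = 1: open {1} ∋ x has {1} ∩ (A ∖ {1}) = ∅, so x is NOT a limit point.
  x = 2: opens ∋ x are {1, 2, 3}; each meets A ∖ {2}, so x IS a limit point.
  x = 3: open {1, 3} ∋ x has {1, 3} ∩ (A ∖ {3}) = ∅, so x is NOT a limit point.
Collecting: A' = {2}.


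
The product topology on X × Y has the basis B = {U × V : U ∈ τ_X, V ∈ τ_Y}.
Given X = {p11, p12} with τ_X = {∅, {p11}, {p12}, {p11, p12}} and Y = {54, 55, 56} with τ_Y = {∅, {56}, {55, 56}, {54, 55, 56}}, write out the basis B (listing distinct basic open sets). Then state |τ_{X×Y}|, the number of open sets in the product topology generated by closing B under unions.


Basis B = {∅ × ∅, {p11} × {56}, {p12} × {56}, {p11} × {55, 56}, {p11, p12} × {56}, {p12} × {55, 56}, {p11} × {54, 55, 56}, {p12} × {54, 55, 56}, {p11, p12} × {55, 56}, {p11, p12} × {54, 55, 56}}; |τ_{X×Y}| = 16.

Enumerate products U × V with U ∈ τ_X, V ∈ τ_Y (deduplicated):
  ∅ × ∅ = {} (∅)
  {p11} × {56} = {(p11,56)}
  {p12} × {56} = {(p12,56)}
  {p11} × {55, 56} = {(p11,55), (p11,56)}
  {p11, p12} × {56} = {(p11,56), (p12,56)}
  {p12} × {55, 56} = {(p12,55), (p12,56)}
  {p11} × {54, 55, 56} = {(p11,54), (p11,55), (p11,56)}
  {p12} × {54, 55, 56} = {(p12,54), (p12,55), (p12,56)}
  {p11, p12} × {55, 56} = {(p11,55), (p11,56), (p12,55), (p12,56)}
  {p11, p12} × {54, 55, 56} = {(p11,54), (p11,55), (p11,56), (p12,54), (p12,55), (p12,56)}
These 10 distinct sets form the basis B.
Close under arbitrary unions to get τ_{X×Y}; counting gives |τ_{X×Y}| = 16.


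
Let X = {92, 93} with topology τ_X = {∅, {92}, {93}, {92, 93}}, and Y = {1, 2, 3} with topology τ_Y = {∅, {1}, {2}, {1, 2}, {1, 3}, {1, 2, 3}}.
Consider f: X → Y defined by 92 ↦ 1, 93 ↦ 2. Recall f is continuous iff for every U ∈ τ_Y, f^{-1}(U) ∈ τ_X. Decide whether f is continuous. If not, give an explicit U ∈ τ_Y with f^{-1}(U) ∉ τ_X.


f IS continuous.

Compute f^{-1}(U) for each U ∈ τ_Y:
  U = ∅: f^{-1}(U) = ∅ ∈ τ_X ✓.
  U = {1}: f^{-1}(U) = {92} ∈ τ_X ✓.
  U = {2}: f^{-1}(U) = {93} ∈ τ_X ✓.
  U = {1, 2}: f^{-1}(U) = {92, 93} ∈ τ_X ✓.
  U = {1, 3}: f^{-1}(U) = {92} ∈ τ_X ✓.
  U = {1, 2, 3}: f^{-1}(U) = {92, 93} ∈ τ_X ✓.
Every preimage lies in τ_X, so f IS continuous.


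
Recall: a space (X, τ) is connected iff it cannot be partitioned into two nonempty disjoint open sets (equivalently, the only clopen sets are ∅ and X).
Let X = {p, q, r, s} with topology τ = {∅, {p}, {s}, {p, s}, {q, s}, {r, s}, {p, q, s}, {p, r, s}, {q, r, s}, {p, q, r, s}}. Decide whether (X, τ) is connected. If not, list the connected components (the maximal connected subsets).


(X, τ) is disconnected; components = [{p}, {q, r, s}].

Find clopen sets (U ∈ τ with X ∖ U ∈ τ):
  U = ∅, X ∖ U = {p, q, r, s} — both open, so U is clopen.
  U = {p}, X ∖ U = {q, r, s} — both open, so U is clopen.
  U = {q, r, s}, X ∖ U = {p} — both open, so U is clopen.
  U = {p, q, r, s}, X ∖ U = ∅ — both open, so U is clopen.
Nontrivial clopen(s) exist: e.g. {q, r, s}. So (X, τ) is disconnected.
Compute connected components by grouping points that agree on all clopens:
  component: {p}
  component: {q, r, s}


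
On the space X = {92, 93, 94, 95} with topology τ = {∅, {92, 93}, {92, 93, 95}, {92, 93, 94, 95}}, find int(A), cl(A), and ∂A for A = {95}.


int(A) = ∅, cl(A) = {94, 95}, ∂A = {94, 95}.

Closed sets in (X, τ) are complements of opens:
  closed(X, τ) = {∅, {94}, {94, 95}, {92, 93, 94, 95}}.
int(A) = ⋃ {U ∈ τ : U ⊆ A}. Opens contained in A: ∅.
Taking the union of these: int(A) = ∅.
cl(A) = ⋂ {C closed : A ⊆ C}. Closed sets containing A: {94, 95}, {92, 93, 94, 95}.
Intersecting these: cl(A) = {94, 95}.
∂A = cl(A) ∖ int(A) = {94, 95} ∖ ∅ = {94, 95}.


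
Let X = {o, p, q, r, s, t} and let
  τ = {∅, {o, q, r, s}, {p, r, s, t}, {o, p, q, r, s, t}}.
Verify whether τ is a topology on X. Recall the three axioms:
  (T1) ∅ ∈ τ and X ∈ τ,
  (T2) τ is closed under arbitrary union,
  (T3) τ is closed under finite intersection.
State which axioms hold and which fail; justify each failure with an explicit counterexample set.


τ is NOT a topology on X.

Axiom (T1): ∅ ∈ τ? Yes; X ∈ τ? Yes.
Axiom (T2/T3): check pairwise unions and intersections of members of τ.
Counterexample for (T3): {o, q, r, s} ∩ {p, r, s, t} = {r, s} ∉ τ. Therefore τ is NOT a topology.


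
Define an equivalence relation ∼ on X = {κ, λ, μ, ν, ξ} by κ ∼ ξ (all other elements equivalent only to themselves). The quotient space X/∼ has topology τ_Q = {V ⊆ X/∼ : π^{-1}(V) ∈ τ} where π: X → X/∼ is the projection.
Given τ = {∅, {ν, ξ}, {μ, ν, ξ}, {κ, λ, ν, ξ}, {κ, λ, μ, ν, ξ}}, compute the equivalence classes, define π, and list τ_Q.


X/∼ = {[κ=ξ], [λ], [μ], [ν]}; |τ_Q| = 3.

Equivalence classes: [κ=ξ], [λ], [μ], [ν].
Quotient map π: X → X/∼ sends κ ↦ [κ=ξ], λ ↦ [λ], μ ↦ [μ], ν ↦ [ν], ξ ↦ [κ=ξ].
For each subset V ⊆ X/∼, compute π^{-1}(V) ⊆ X and check whether π^{-1}(V) ∈ τ. V is open in τ_Q iff π^{-1}(V) ∈ τ.
  V = {}: π^{-1}(V) = ∅ ∈ τ ✓.
  V = {[κ=ξ]}: π^{-1}(V) = {κ, ξ} ∉ τ ✗.
  V = {[λ]}: π^{-1}(V) = {λ} ∉ τ ✗.
  V = {[κ=ξ], [λ]}: π^{-1}(V) = {κ, λ, ξ} ∉ τ ✗.
  V = {[μ]}: π^{-1}(V) = {μ} ∉ τ ✗.
  V = {[κ=ξ], [μ]}: π^{-1}(V) = {κ, μ, ξ} ∉ τ ✗.
  V = {[λ], [μ]}: π^{-1}(V) = {λ, μ} ∉ τ ✗.
  V = {[κ=ξ], [λ], [μ]}: π^{-1}(V) = {κ, λ, μ, ξ} ∉ τ ✗.
  V = {[ν]}: π^{-1}(V) = {ν} ∉ τ ✗.
  V = {[κ=ξ], [ν]}: π^{-1}(V) = {κ, ν, ξ} ∉ τ ✗.
  V = {[λ], [ν]}: π^{-1}(V) = {λ, ν} ∉ τ ✗.
  V = {[κ=ξ], [λ], [ν]}: π^{-1}(V) = {κ, λ, ν, ξ} ∈ τ ✓.
  V = {[μ], [ν]}: π^{-1}(V) = {μ, ν} ∉ τ ✗.
  V = {[κ=ξ], [μ], [ν]}: π^{-1}(V) = {κ, μ, ν, ξ} ∉ τ ✗.
  V = {[λ], [μ], [ν]}: π^{-1}(V) = {λ, μ, ν} ∉ τ ✗.
  V = {[κ=ξ], [λ], [μ], [ν]}: π^{-1}(V) = {κ, λ, μ, ν, ξ} ∈ τ ✓.
Open sets in the quotient: τ_Q = {{}, {[κ=ξ], [λ], [ν]}, {[κ=ξ], [λ], [μ], [ν]}} (3 elements).


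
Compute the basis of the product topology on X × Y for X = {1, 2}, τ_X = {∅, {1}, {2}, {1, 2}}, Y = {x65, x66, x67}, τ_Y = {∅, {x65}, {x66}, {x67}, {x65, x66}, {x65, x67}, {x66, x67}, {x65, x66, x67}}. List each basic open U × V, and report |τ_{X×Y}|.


Basis B = {∅ × ∅, {1} × {x65}, {1} × {x66}, {1} × {x67}, {2} × {x65}, {2} × {x66}, {2} × {x67}, {1} × {x65, x66}, {1} × {x65, x67}, {1, 2} × {x65}, {1} × {x66, x67}, {1, 2} × {x66}, {1, 2} × {x67}, {2} × {x65, x66}, {2} × {x65, x67}, {2} × {x66, x67}, {1} × {x65, x66, x67}, {2} × {x65, x66, x67}, {1, 2} × {x65, x66}, {1, 2} × {x65, x67}, {1, 2} × {x66, x67}, {1, 2} × {x65, x66, x67}}; |τ_{X×Y}| = 64.

Enumerate products U × V with U ∈ τ_X, V ∈ τ_Y (deduplicated):
  ∅ × ∅ = {} (∅)
  {1} × {x65} = {(1,x65)}
  {1} × {x66} = {(1,x66)}
  {1} × {x67} = {(1,x67)}
  {2} × {x65} = {(2,x65)}
  {2} × {x66} = {(2,x66)}
  {2} × {x67} = {(2,x67)}
  {1} × {x65, x66} = {(1,x65), (1,x66)}
  {1} × {x65, x67} = {(1,x65), (1,x67)}
  {1, 2} × {x65} = {(1,x65), (2,x65)}
  {1} × {x66, x67} = {(1,x66), (1,x67)}
  {1, 2} × {x66} = {(1,x66), (2,x66)}
  {1, 2} × {x67} = {(1,x67), (2,x67)}
  {2} × {x65, x66} = {(2,x65), (2,x66)}
  {2} × {x65, x67} = {(2,x65), (2,x67)}
  {2} × {x66, x67} = {(2,x66), (2,x67)}
  {1} × {x65, x66, x67} = {(1,x65), (1,x66), (1,x67)}
  {2} × {x65, x66, x67} = {(2,x65), (2,x66), (2,x67)}
  {1, 2} × {x65, x66} = {(1,x65), (1,x66), (2,x65), (2,x66)}
  {1, 2} × {x65, x67} = {(1,x65), (1,x67), (2,x65), (2,x67)}
  {1, 2} × {x66, x67} = {(1,x66), (1,x67), (2,x66), (2,x67)}
  {1, 2} × {x65, x66, x67} = {(1,x65), (1,x66), (1,x67), (2,x65), (2,x66), (2,x67)}
These 22 distinct sets form the basis B.
Close under arbitrary unions to get τ_{X×Y}; counting gives |τ_{X×Y}| = 64.


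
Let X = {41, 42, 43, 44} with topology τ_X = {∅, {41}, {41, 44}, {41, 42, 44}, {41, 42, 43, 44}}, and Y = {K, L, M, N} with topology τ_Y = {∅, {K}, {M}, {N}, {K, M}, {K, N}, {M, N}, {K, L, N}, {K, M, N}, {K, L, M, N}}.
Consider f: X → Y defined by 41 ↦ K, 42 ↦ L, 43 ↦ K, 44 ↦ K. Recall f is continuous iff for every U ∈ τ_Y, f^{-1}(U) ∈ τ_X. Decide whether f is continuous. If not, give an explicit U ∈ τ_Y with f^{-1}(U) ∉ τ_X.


f is NOT continuous.

Compute f^{-1}(U) for each U ∈ τ_Y:
  U = ∅: f^{-1}(U) = ∅ ∈ τ_X ✓.
  U = {K}: f^{-1}(U) = {41, 43, 44} ∉ τ_X ✗.
  U = {M}: f^{-1}(U) = ∅ ∈ τ_X ✓.
  U = {N}: f^{-1}(U) = ∅ ∈ τ_X ✓.
  U = {K, M}: f^{-1}(U) = {41, 43, 44} ∉ τ_X ✗.
  U = {K, N}: f^{-1}(U) = {41, 43, 44} ∉ τ_X ✗.
  U = {M, N}: f^{-1}(U) = ∅ ∈ τ_X ✓.
  U = {K, L, N}: f^{-1}(U) = {41, 42, 43, 44} ∈ τ_X ✓.
  U = {K, M, N}: f^{-1}(U) = {41, 43, 44} ∉ τ_X ✗.
  U = {K, L, M, N}: f^{-1}(U) = {41, 42, 43, 44} ∈ τ_X ✓.
Found U = {K} with f^{-1}(U) = {41, 43, 44} not in τ_X. Therefore f is NOT continuous.


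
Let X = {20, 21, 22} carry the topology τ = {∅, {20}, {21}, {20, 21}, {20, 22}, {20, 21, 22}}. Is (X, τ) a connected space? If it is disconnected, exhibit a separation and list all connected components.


(X, τ) is disconnected; components = [{21}, {20, 22}].

Find clopen sets (U ∈ τ with X ∖ U ∈ τ):
  U = ∅, X ∖ U = {20, 21, 22} — both open, so U is clopen.
  U = {21}, X ∖ U = {20, 22} — both open, so U is clopen.
  U = {20, 22}, X ∖ U = {21} — both open, so U is clopen.
  U = {20, 21, 22}, X ∖ U = ∅ — both open, so U is clopen.
Nontrivial clopen(s) exist: e.g. {21}. So (X, τ) is disconnected.
Compute connected components by grouping points that agree on all clopens:
  component: {21}
  component: {20, 22}


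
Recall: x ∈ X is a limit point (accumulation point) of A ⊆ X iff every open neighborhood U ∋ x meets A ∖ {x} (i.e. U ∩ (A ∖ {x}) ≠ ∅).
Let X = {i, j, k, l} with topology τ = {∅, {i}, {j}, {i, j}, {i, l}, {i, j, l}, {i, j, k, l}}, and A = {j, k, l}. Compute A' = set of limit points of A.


A' = {k}

For each x ∈ X, list the open sets U ∈ τ with x ∈ U, then check whether U ∩ (A ∖ {x}) ≠ ∅ for every such U.
  x = i: open {i} ∋ x has {i} ∩ (A ∖ {i}) = ∅, so x is NOT a limit point.
  x = j: open {j} ∋ x has {j} ∩ (A ∖ {j}) = ∅, so x is NOT a limit point.
  x = k: opens ∋ x are {i, j, k, l}; each meets A ∖ {k}, so x IS a limit point.
  x = l: open {i, l} ∋ x has {i, l} ∩ (A ∖ {l}) = ∅, so x is NOT a limit point.
Collecting: A' = {k}.


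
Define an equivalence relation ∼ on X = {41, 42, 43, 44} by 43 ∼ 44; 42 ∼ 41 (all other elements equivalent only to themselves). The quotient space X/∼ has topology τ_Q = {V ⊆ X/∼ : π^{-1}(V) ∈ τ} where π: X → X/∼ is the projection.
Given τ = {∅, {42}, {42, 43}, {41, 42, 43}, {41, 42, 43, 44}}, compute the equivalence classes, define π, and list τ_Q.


X/∼ = {[41=42], [43=44]}; |τ_Q| = 2.

Equivalence classes: [41=42], [43=44].
Quotient map π: X → X/∼ sends 41 ↦ [41=42], 42 ↦ [41=42], 43 ↦ [43=44], 44 ↦ [43=44].
For each subset V ⊆ X/∼, compute π^{-1}(V) ⊆ X and check whether π^{-1}(V) ∈ τ. V is open in τ_Q iff π^{-1}(V) ∈ τ.
  V = {}: π^{-1}(V) = ∅ ∈ τ ✓.
  V = {[41=42]}: π^{-1}(V) = {41, 42} ∉ τ ✗.
  V = {[43=44]}: π^{-1}(V) = {43, 44} ∉ τ ✗.
  V = {[41=42], [43=44]}: π^{-1}(V) = {41, 42, 43, 44} ∈ τ ✓.
Open sets in the quotient: τ_Q = {{}, {[41=42], [43=44]}} (2 elements).


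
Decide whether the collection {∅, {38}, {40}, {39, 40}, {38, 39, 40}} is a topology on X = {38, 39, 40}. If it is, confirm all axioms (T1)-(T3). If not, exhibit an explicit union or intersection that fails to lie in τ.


τ is NOT a topology on X.

Axiom (T1): ∅ ∈ τ? Yes; X ∈ τ? Yes.
Axiom (T2/T3): check pairwise unions and intersections of members of τ.
Counterexample for (T2): {38} ∪ {40} = {38, 40} ∉ τ. Therefore τ is NOT a topology.


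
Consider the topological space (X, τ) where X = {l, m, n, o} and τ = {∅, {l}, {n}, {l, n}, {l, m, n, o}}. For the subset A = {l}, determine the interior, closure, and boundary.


int(A) = {l}, cl(A) = {l, m, o}, ∂A = {m, o}.

Closed sets in (X, τ) are complements of opens:
  closed(X, τ) = {∅, {m, o}, {l, m, o}, {m, n, o}, {l, m, n, o}}.
int(A) = ⋃ {U ∈ τ : U ⊆ A}. Opens contained in A: ∅, {l}.
Taking the union of these: int(A) = {l}.
cl(A) = ⋂ {C closed : A ⊆ C}. Closed sets containing A: {l, m, o}, {l, m, n, o}.
Intersecting these: cl(A) = {l, m, o}.
∂A = cl(A) ∖ int(A) = {l, m, o} ∖ {l} = {m, o}.


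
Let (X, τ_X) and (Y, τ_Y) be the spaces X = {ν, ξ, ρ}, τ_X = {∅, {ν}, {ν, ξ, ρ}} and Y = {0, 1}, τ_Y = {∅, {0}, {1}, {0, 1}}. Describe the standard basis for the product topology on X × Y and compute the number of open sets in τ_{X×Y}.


Basis B = {∅ × ∅, {ν} × {0}, {ν} × {1}, {ν} × {0, 1}, {ν, ξ, ρ} × {0}, {ν, ξ, ρ} × {1}, {ν, ξ, ρ} × {0, 1}}; |τ_{X×Y}| = 9.

Enumerate products U × V with U ∈ τ_X, V ∈ τ_Y (deduplicated):
  ∅ × ∅ = {} (∅)
  {ν} × {0} = {(ν,0)}
  {ν} × {1} = {(ν,1)}
  {ν} × {0, 1} = {(ν,0), (ν,1)}
  {ν, ξ, ρ} × {0} = {(ν,0), (ξ,0), (ρ,0)}
  {ν, ξ, ρ} × {1} = {(ν,1), (ξ,1), (ρ,1)}
  {ν, ξ, ρ} × {0, 1} = {(ν,0), (ν,1), (ξ,0), (ξ,1), (ρ,0), (ρ,1)}
These 7 distinct sets form the basis B.
Close under arbitrary unions to get τ_{X×Y}; counting gives |τ_{X×Y}| = 9.


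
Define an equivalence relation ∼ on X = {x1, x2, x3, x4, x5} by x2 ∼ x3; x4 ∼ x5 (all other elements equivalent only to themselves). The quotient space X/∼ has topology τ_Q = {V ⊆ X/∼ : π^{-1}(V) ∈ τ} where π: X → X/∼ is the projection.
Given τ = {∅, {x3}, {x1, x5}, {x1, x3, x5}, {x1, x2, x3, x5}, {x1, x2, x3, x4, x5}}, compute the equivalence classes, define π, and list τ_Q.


X/∼ = {[x1], [x2=x3], [x4=x5]}; |τ_Q| = 2.

Equivalence classes: [x1], [x2=x3], [x4=x5].
Quotient map π: X → X/∼ sends x1 ↦ [x1], x2 ↦ [x2=x3], x3 ↦ [x2=x3], x4 ↦ [x4=x5], x5 ↦ [x4=x5].
For each subset V ⊆ X/∼, compute π^{-1}(V) ⊆ X and check whether π^{-1}(V) ∈ τ. V is open in τ_Q iff π^{-1}(V) ∈ τ.
  V = {}: π^{-1}(V) = ∅ ∈ τ ✓.
  V = {[x1]}: π^{-1}(V) = {x1} ∉ τ ✗.
  V = {[x2=x3]}: π^{-1}(V) = {x2, x3} ∉ τ ✗.
  V = {[x1], [x2=x3]}: π^{-1}(V) = {x1, x2, x3} ∉ τ ✗.
  V = {[x4=x5]}: π^{-1}(V) = {x4, x5} ∉ τ ✗.
  V = {[x1], [x4=x5]}: π^{-1}(V) = {x1, x4, x5} ∉ τ ✗.
  V = {[x2=x3], [x4=x5]}: π^{-1}(V) = {x2, x3, x4, x5} ∉ τ ✗.
  V = {[x1], [x2=x3], [x4=x5]}: π^{-1}(V) = {x1, x2, x3, x4, x5} ∈ τ ✓.
Open sets in the quotient: τ_Q = {{}, {[x1], [x2=x3], [x4=x5]}} (2 elements).


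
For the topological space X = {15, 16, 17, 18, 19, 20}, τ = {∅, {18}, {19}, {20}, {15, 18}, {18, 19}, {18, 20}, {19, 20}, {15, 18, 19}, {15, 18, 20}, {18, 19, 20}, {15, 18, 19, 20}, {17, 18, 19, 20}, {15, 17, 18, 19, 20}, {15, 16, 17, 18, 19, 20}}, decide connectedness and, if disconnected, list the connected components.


(X, τ) is connected.

Find clopen sets (U ∈ τ with X ∖ U ∈ τ):
  U = ∅, X ∖ U = {15, 16, 17, 18, 19, 20} — both open, so U is clopen.
  U = {15, 16, 17, 18, 19, 20}, X ∖ U = ∅ — both open, so U is clopen.
Only trivial clopens (∅ and X) exist, so (X, τ) is connected.
Compute connected components by grouping points that agree on all clopens:
  component: {15, 16, 17, 18, 19, 20}


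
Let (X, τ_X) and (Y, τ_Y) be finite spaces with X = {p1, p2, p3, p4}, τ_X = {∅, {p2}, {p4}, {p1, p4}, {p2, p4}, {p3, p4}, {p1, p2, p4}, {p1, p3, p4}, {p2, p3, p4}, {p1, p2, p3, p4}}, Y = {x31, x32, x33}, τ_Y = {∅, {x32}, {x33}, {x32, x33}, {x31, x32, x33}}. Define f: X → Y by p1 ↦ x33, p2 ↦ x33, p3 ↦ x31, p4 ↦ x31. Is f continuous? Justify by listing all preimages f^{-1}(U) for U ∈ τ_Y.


f is NOT continuous.

Compute f^{-1}(U) for each U ∈ τ_Y:
  U = ∅: f^{-1}(U) = ∅ ∈ τ_X ✓.
  U = {x32}: f^{-1}(U) = ∅ ∈ τ_X ✓.
  U = {x33}: f^{-1}(U) = {p1, p2} ∉ τ_X ✗.
  U = {x32, x33}: f^{-1}(U) = {p1, p2} ∉ τ_X ✗.
  U = {x31, x32, x33}: f^{-1}(U) = {p1, p2, p3, p4} ∈ τ_X ✓.
Found U = {x33} with f^{-1}(U) = {p1, p2} not in τ_X. Therefore f is NOT continuous.


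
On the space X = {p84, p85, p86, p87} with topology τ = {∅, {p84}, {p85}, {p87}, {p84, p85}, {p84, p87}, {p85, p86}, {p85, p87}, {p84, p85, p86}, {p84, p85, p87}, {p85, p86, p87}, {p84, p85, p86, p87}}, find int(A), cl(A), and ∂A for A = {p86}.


int(A) = ∅, cl(A) = {p86}, ∂A = {p86}.

Closed sets in (X, τ) are complements of opens:
  closed(X, τ) = {∅, {p84}, {p86}, {p87}, {p84, p86}, {p84, p87}, {p85, p86}, {p86, p87}, {p84, p85, p86}, {p84, p86, p87}, {p85, p86, p87}, {p84, p85, p86, p87}}.
int(A) = ⋃ {U ∈ τ : U ⊆ A}. Opens contained in A: ∅.
Taking the union of these: int(A) = ∅.
cl(A) = ⋂ {C closed : A ⊆ C}. Closed sets containing A: {p86}, {p84, p86}, {p85, p86}, {p86, p87}, {p84, p85, p86}, {p84, p86, p87}, {p85, p86, p87}, {p84, p85, p86, p87}.
Intersecting these: cl(A) = {p86}.
∂A = cl(A) ∖ int(A) = {p86} ∖ ∅ = {p86}.


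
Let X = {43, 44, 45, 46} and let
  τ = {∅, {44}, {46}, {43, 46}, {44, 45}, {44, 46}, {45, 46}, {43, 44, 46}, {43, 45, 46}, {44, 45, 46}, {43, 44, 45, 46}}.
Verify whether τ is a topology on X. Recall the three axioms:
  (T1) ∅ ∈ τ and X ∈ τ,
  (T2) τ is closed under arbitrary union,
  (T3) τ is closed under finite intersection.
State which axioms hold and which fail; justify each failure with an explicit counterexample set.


τ is NOT a topology on X.

Axiom (T1): ∅ ∈ τ? Yes; X ∈ τ? Yes.
Axiom (T2/T3): check pairwise unions and intersections of members of τ.
Counterexample for (T3): {44, 45} ∩ {45, 46} = {45} ∉ τ. Therefore τ is NOT a topology.


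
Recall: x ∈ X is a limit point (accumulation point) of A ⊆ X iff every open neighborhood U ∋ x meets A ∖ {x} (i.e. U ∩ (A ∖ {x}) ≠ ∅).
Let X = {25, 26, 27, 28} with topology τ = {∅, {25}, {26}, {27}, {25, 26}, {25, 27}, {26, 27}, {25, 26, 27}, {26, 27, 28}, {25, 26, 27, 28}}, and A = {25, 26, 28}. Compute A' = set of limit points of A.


A' = {28}

For each x ∈ X, list the open sets U ∈ τ with x ∈ U, then check whether U ∩ (A ∖ {x}) ≠ ∅ for every such U.
  x = 25: open {25} ∋ x has {25} ∩ (A ∖ {25}) = ∅, so x is NOT a limit point.
  x = 26: open {26} ∋ x has {26} ∩ (A ∖ {26}) = ∅, so x is NOT a limit point.
  x = 27: open {27} ∋ x has {27} ∩ (A ∖ {27}) = ∅, so x is NOT a limit point.
  x = 28: opens ∋ x are {26, 27, 28}, {25, 26, 27, 28}; each meets A ∖ {28}, so x IS a limit point.
Collecting: A' = {28}.


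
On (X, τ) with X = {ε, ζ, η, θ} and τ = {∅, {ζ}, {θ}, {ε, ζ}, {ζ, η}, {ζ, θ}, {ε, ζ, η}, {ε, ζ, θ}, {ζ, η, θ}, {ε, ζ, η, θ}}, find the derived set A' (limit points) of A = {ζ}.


A' = {ε, η}

For each x ∈ X, list the open sets U ∈ τ with x ∈ U, then check whether U ∩ (A ∖ {x}) ≠ ∅ for every such U.
  x = ε: opens ∋ x are {ε, ζ}, {ε, ζ, η}, {ε, ζ, θ}, {ε, ζ, η, θ}; each meets A ∖ {ε}, so x IS a limit point.
  x = ζ: open {ζ} ∋ x has {ζ} ∩ (A ∖ {ζ}) = ∅, so x is NOT a limit point.
  x = η: opens ∋ x are {ζ, η}, {ε, ζ, η}, {ζ, η, θ}, {ε, ζ, η, θ}; each meets A ∖ {η}, so x IS a limit point.
  x = θ: open {θ} ∋ x has {θ} ∩ (A ∖ {θ}) = ∅, so x is NOT a limit point.
Collecting: A' = {ε, η}.


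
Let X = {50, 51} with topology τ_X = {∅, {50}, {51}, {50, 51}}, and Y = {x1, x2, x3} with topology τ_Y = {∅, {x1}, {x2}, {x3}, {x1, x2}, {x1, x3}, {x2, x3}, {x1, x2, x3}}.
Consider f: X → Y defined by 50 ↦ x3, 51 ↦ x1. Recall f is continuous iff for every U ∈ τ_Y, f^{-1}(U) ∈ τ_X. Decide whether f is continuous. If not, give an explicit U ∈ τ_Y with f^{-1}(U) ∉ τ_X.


f IS continuous.

Compute f^{-1}(U) for each U ∈ τ_Y:
  U = ∅: f^{-1}(U) = ∅ ∈ τ_X ✓.
  U = {x1}: f^{-1}(U) = {51} ∈ τ_X ✓.
  U = {x2}: f^{-1}(U) = ∅ ∈ τ_X ✓.
  U = {x3}: f^{-1}(U) = {50} ∈ τ_X ✓.
  U = {x1, x2}: f^{-1}(U) = {51} ∈ τ_X ✓.
  U = {x1, x3}: f^{-1}(U) = {50, 51} ∈ τ_X ✓.
  U = {x2, x3}: f^{-1}(U) = {50} ∈ τ_X ✓.
  U = {x1, x2, x3}: f^{-1}(U) = {50, 51} ∈ τ_X ✓.
Every preimage lies in τ_X, so f IS continuous.


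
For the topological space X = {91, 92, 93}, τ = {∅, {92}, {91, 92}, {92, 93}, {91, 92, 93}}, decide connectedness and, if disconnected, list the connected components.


(X, τ) is connected.

Find clopen sets (U ∈ τ with X ∖ U ∈ τ):
  U = ∅, X ∖ U = {91, 92, 93} — both open, so U is clopen.
  U = {91, 92, 93}, X ∖ U = ∅ — both open, so U is clopen.
Only trivial clopens (∅ and X) exist, so (X, τ) is connected.
Compute connected components by grouping points that agree on all clopens:
  component: {91, 92, 93}


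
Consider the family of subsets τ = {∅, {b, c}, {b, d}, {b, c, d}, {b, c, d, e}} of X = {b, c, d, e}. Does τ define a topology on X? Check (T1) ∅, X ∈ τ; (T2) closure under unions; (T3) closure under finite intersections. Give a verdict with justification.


τ is NOT a topology on X.

Axiom (T1): ∅ ∈ τ? Yes; X ∈ τ? Yes.
Axiom (T2/T3): check pairwise unions and intersections of members of τ.
Counterexample for (T3): {b, c} ∩ {b, d} = {b} ∉ τ. Therefore τ is NOT a topology.


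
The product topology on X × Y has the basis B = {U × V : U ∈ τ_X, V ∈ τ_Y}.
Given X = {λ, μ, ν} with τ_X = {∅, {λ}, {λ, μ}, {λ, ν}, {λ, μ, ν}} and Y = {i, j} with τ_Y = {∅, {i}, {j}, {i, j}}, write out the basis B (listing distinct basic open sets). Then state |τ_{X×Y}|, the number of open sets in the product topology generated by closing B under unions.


Basis B = {∅ × ∅, {λ} × {i}, {λ} × {j}, {λ} × {i, j}, {λ, μ} × {i}, {λ, ν} × {i}, {λ, μ} × {j}, {λ, ν} × {j}, {λ, μ, ν} × {i}, {λ, μ, ν} × {j}, {λ, μ} × {i, j}, {λ, ν} × {i, j}, {λ, μ, ν} × {i, j}}; |τ_{X×Y}| = 25.

Enumerate products U × V with U ∈ τ_X, V ∈ τ_Y (deduplicated):
  ∅ × ∅ = {} (∅)
  {λ} × {i} = {(λ,i)}
  {λ} × {j} = {(λ,j)}
  {λ} × {i, j} = {(λ,i), (λ,j)}
  {λ, μ} × {i} = {(λ,i), (μ,i)}
  {λ, ν} × {i} = {(λ,i), (ν,i)}
  {λ, μ} × {j} = {(λ,j), (μ,j)}
  {λ, ν} × {j} = {(λ,j), (ν,j)}
  {λ, μ, ν} × {i} = {(λ,i), (μ,i), (ν,i)}
  {λ, μ, ν} × {j} = {(λ,j), (μ,j), (ν,j)}
  {λ, μ} × {i, j} = {(λ,i), (λ,j), (μ,i), (μ,j)}
  {λ, ν} × {i, j} = {(λ,i), (λ,j), (ν,i), (ν,j)}
  {λ, μ, ν} × {i, j} = {(λ,i), (λ,j), (μ,i), (μ,j), (ν,i), (ν,j)}
These 13 distinct sets form the basis B.
Close under arbitrary unions to get τ_{X×Y}; counting gives |τ_{X×Y}| = 25.


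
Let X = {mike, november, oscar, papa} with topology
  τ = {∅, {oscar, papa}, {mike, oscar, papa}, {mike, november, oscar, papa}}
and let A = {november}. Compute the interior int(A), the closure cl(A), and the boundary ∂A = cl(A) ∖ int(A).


int(A) = ∅, cl(A) = {november}, ∂A = {november}.

Closed sets in (X, τ) are complements of opens:
  closed(X, τ) = {∅, {november}, {mike, november}, {mike, november, oscar, papa}}.
int(A) = ⋃ {U ∈ τ : U ⊆ A}. Opens contained in A: ∅.
Taking the union of these: int(A) = ∅.
cl(A) = ⋂ {C closed : A ⊆ C}. Closed sets containing A: {november}, {mike, november}, {mike, november, oscar, papa}.
Intersecting these: cl(A) = {november}.
∂A = cl(A) ∖ int(A) = {november} ∖ ∅ = {november}.


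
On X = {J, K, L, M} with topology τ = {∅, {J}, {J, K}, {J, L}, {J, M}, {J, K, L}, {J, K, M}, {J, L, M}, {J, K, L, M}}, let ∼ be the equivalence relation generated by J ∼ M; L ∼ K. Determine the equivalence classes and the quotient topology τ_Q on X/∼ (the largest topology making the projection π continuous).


X/∼ = {[J=M], [K=L]}; |τ_Q| = 3.

Equivalence classes: [J=M], [K=L].
Quotient map π: X → X/∼ sends J ↦ [J=M], K ↦ [K=L], L ↦ [K=L], M ↦ [J=M].
For each subset V ⊆ X/∼, compute π^{-1}(V) ⊆ X and check whether π^{-1}(V) ∈ τ. V is open in τ_Q iff π^{-1}(V) ∈ τ.
  V = {}: π^{-1}(V) = ∅ ∈ τ ✓.
  V = {[J=M]}: π^{-1}(V) = {J, M} ∈ τ ✓.
  V = {[K=L]}: π^{-1}(V) = {K, L} ∉ τ ✗.
  V = {[J=M], [K=L]}: π^{-1}(V) = {J, K, L, M} ∈ τ ✓.
Open sets in the quotient: τ_Q = {{}, {[J=M]}, {[J=M], [K=L]}} (3 elements).


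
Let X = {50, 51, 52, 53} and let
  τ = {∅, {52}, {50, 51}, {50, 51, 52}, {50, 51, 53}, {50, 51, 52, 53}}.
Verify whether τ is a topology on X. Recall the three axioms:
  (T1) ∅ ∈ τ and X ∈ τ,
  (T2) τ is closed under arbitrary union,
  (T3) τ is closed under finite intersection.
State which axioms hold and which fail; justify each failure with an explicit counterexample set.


τ IS a topology on X.

Axiom (T1): ∅ ∈ τ? Yes; X ∈ τ? Yes.
Axiom (T2/T3): check pairwise unions and intersections of members of τ.
All pairwise intersections and unions checked — each lies in τ. Therefore τ satisfies (T1), (T2), (T3): it IS a topology on X.


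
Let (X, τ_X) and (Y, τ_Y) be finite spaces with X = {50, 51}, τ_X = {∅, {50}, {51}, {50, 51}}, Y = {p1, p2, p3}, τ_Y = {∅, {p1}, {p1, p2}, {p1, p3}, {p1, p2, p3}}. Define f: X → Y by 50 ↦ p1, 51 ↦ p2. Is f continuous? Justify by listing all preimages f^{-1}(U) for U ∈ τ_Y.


f IS continuous.

Compute f^{-1}(U) for each U ∈ τ_Y:
  U = ∅: f^{-1}(U) = ∅ ∈ τ_X ✓.
  U = {p1}: f^{-1}(U) = {50} ∈ τ_X ✓.
  U = {p1, p2}: f^{-1}(U) = {50, 51} ∈ τ_X ✓.
  U = {p1, p3}: f^{-1}(U) = {50} ∈ τ_X ✓.
  U = {p1, p2, p3}: f^{-1}(U) = {50, 51} ∈ τ_X ✓.
Every preimage lies in τ_X, so f IS continuous.


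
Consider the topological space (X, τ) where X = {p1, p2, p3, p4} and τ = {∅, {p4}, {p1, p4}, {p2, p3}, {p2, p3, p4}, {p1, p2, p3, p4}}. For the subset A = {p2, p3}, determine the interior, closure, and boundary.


int(A) = {p2, p3}, cl(A) = {p2, p3}, ∂A = ∅.

Closed sets in (X, τ) are complements of opens:
  closed(X, τ) = {∅, {p1}, {p1, p4}, {p2, p3}, {p1, p2, p3}, {p1, p2, p3, p4}}.
int(A) = ⋃ {U ∈ τ : U ⊆ A}. Opens contained in A: ∅, {p2, p3}.
Taking the union of these: int(A) = {p2, p3}.
cl(A) = ⋂ {C closed : A ⊆ C}. Closed sets containing A: {p2, p3}, {p1, p2, p3}, {p1, p2, p3, p4}.
Intersecting these: cl(A) = {p2, p3}.
∂A = cl(A) ∖ int(A) = {p2, p3} ∖ {p2, p3} = ∅.


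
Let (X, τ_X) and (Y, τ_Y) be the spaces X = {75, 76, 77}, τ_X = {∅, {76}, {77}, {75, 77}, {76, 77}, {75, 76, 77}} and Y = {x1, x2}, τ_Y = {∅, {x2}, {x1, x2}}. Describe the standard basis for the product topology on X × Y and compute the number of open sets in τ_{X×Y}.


Basis B = {∅ × ∅, {76} × {x2}, {77} × {x2}, {75, 77} × {x2}, {76} × {x1, x2}, {76, 77} × {x2}, {77} × {x1, x2}, {75, 76, 77} × {x2}, {75, 77} × {x1, x2}, {76, 77} × {x1, x2}, {75, 76, 77} × {x1, x2}}; |τ_{X×Y}| = 18.

Enumerate products U × V with U ∈ τ_X, V ∈ τ_Y (deduplicated):
  ∅ × ∅ = {} (∅)
  {76} × {x2} = {(76,x2)}
  {77} × {x2} = {(77,x2)}
  {75, 77} × {x2} = {(75,x2), (77,x2)}
  {76} × {x1, x2} = {(76,x1), (76,x2)}
  {76, 77} × {x2} = {(76,x2), (77,x2)}
  {77} × {x1, x2} = {(77,x1), (77,x2)}
  {75, 76, 77} × {x2} = {(75,x2), (76,x2), (77,x2)}
  {75, 77} × {x1, x2} = {(75,x1), (75,x2), (77,x1), (77,x2)}
  {76, 77} × {x1, x2} = {(76,x1), (76,x2), (77,x1), (77,x2)}
  {75, 76, 77} × {x1, x2} = {(75,x1), (75,x2), (76,x1), (76,x2), (77,x1), (77,x2)}
These 11 distinct sets form the basis B.
Close under arbitrary unions to get τ_{X×Y}; counting gives |τ_{X×Y}| = 18.


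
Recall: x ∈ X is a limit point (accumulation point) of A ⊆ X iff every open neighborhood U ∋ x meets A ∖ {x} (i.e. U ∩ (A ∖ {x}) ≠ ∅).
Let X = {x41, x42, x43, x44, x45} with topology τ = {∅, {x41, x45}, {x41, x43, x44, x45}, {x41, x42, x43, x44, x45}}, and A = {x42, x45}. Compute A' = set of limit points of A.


A' = {x41, x42, x43, x44}

For each x ∈ X, list the open sets U ∈ τ with x ∈ U, then check whether U ∩ (A ∖ {x}) ≠ ∅ for every such U.
  x = x41: opens ∋ x are {x41, x45}, {x41, x43, x44, x45}, {x41, x42, x43, x44, x45}; each meets A ∖ {x41}, so x IS a limit point.
  x = x42: opens ∋ x are {x41, x42, x43, x44, x45}; each meets A ∖ {x42}, so x IS a limit point.
  x = x43: opens ∋ x are {x41, x43, x44, x45}, {x41, x42, x43, x44, x45}; each meets A ∖ {x43}, so x IS a limit point.
  x = x44: opens ∋ x are {x41, x43, x44, x45}, {x41, x42, x43, x44, x45}; each meets A ∖ {x44}, so x IS a limit point.
  x = x45: open {x41, x45} ∋ x has {x41, x45} ∩ (A ∖ {x45}) = ∅, so x is NOT a limit point.
Collecting: A' = {x41, x42, x43, x44}.


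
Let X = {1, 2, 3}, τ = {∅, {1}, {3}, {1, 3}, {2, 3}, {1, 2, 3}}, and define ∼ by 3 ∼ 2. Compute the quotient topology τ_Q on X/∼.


X/∼ = {[1], [2=3]}; |τ_Q| = 4.

Equivalence classes: [1], [2=3].
Quotient map π: X → X/∼ sends 1 ↦ [1], 2 ↦ [2=3], 3 ↦ [2=3].
For each subset V ⊆ X/∼, compute π^{-1}(V) ⊆ X and check whether π^{-1}(V) ∈ τ. V is open in τ_Q iff π^{-1}(V) ∈ τ.
  V = {}: π^{-1}(V) = ∅ ∈ τ ✓.
  V = {[1]}: π^{-1}(V) = {1} ∈ τ ✓.
  V = {[2=3]}: π^{-1}(V) = {2, 3} ∈ τ ✓.
  V = {[1], [2=3]}: π^{-1}(V) = {1, 2, 3} ∈ τ ✓.
Open sets in the quotient: τ_Q = {{}, {[1]}, {[2=3]}, {[1], [2=3]}} (4 elements).


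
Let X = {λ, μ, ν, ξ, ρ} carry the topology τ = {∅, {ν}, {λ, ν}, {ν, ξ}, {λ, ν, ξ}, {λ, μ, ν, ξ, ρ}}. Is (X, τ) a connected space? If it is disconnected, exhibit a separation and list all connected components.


(X, τ) is connected.

Find clopen sets (U ∈ τ with X ∖ U ∈ τ):
  U = ∅, X ∖ U = {λ, μ, ν, ξ, ρ} — both open, so U is clopen.
  U = {λ, μ, ν, ξ, ρ}, X ∖ U = ∅ — both open, so U is clopen.
Only trivial clopens (∅ and X) exist, so (X, τ) is connected.
Compute connected components by grouping points that agree on all clopens:
  component: {λ, μ, ν, ξ, ρ}


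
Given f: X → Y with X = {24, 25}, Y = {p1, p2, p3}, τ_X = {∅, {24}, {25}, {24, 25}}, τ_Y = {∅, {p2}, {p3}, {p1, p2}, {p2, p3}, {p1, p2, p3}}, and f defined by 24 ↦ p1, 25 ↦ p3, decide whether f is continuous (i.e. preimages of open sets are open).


f IS continuous.

Compute f^{-1}(U) for each U ∈ τ_Y:
  U = ∅: f^{-1}(U) = ∅ ∈ τ_X ✓.
  U = {p2}: f^{-1}(U) = ∅ ∈ τ_X ✓.
  U = {p3}: f^{-1}(U) = {25} ∈ τ_X ✓.
  U = {p1, p2}: f^{-1}(U) = {24} ∈ τ_X ✓.
  U = {p2, p3}: f^{-1}(U) = {25} ∈ τ_X ✓.
  U = {p1, p2, p3}: f^{-1}(U) = {24, 25} ∈ τ_X ✓.
Every preimage lies in τ_X, so f IS continuous.


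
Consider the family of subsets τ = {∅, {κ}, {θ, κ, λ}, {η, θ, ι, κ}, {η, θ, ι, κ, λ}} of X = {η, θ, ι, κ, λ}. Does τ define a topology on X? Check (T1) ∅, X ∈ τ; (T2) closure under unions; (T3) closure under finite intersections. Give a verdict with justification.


τ is NOT a topology on X.

Axiom (T1): ∅ ∈ τ? Yes; X ∈ τ? Yes.
Axiom (T2/T3): check pairwise unions and intersections of members of τ.
Counterexample for (T3): {θ, κ, λ} ∩ {η, θ, ι, κ} = {θ, κ} ∉ τ. Therefore τ is NOT a topology.


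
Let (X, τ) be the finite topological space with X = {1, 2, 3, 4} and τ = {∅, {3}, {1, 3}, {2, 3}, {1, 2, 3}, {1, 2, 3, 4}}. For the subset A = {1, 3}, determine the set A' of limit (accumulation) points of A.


A' = {1, 2, 4}

For each x ∈ X, list the open sets U ∈ τ with x ∈ U, then check whether U ∩ (A ∖ {x}) ≠ ∅ for every such U.
  x = 1: opens ∋ x are {1, 3}, {1, 2, 3}, {1, 2, 3, 4}; each meets A ∖ {1}, so x IS a limit point.
  x = 2: opens ∋ x are {2, 3}, {1, 2, 3}, {1, 2, 3, 4}; each meets A ∖ {2}, so x IS a limit point.
  x = 3: open {3} ∋ x has {3} ∩ (A ∖ {3}) = ∅, so x is NOT a limit point.
  x = 4: opens ∋ x are {1, 2, 3, 4}; each meets A ∖ {4}, so x IS a limit point.
Collecting: A' = {1, 2, 4}.


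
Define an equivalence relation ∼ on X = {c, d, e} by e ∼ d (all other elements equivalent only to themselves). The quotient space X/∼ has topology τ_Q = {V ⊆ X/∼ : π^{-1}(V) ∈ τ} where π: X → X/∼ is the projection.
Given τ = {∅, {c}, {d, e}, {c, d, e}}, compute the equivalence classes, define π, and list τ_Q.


X/∼ = {[c], [d=e]}; |τ_Q| = 4.

Equivalence classes: [c], [d=e].
Quotient map π: X → X/∼ sends c ↦ [c], d ↦ [d=e], e ↦ [d=e].
For each subset V ⊆ X/∼, compute π^{-1}(V) ⊆ X and check whether π^{-1}(V) ∈ τ. V is open in τ_Q iff π^{-1}(V) ∈ τ.
  V = {}: π^{-1}(V) = ∅ ∈ τ ✓.
  V = {[c]}: π^{-1}(V) = {c} ∈ τ ✓.
  V = {[d=e]}: π^{-1}(V) = {d, e} ∈ τ ✓.
  V = {[c], [d=e]}: π^{-1}(V) = {c, d, e} ∈ τ ✓.
Open sets in the quotient: τ_Q = {{}, {[c]}, {[d=e]}, {[c], [d=e]}} (4 elements).
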